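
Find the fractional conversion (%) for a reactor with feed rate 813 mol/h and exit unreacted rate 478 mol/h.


X = (F_in - F_out) / F_in * 100
Moles reacted = 813 - 478 = 335
X = 335 / 813 * 100
= 0.4121 * 100
= 41.21 %

41.21 %


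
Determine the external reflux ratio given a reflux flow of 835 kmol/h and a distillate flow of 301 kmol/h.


Reflux ratio definition: R = L / D (liquid returned / distillate withdrawn)
L = 835 kmol/h, D = 301 kmol/h
R = 835 / 301 = 2.774

2.774


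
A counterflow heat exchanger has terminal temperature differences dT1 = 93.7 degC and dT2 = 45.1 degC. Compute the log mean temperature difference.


LMTD = (dT1 - dT2) / ln(dT1/dT2)
= (93.7 - 45.1) / ln(93.7 / 45.1) = 48.6 / 0.731216 = 66.46

66.46 degC


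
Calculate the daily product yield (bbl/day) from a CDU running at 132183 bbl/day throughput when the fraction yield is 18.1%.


Crude throughput = 132183 bbl/day
Fraction yield = 18.1%
yield = throughput * fraction / 100
yield = 132183 * 18.1 / 100 = 23925.123

23925.123 bbl/day


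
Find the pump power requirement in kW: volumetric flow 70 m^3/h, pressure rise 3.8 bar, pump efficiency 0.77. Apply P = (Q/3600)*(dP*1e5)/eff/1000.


Q = 70 / 3600 = 0.0194444 m^3/s
P = 0.0194444 * (3.8 * 1e5) / 0.77 / 1000 = 9.596

9.596 kW


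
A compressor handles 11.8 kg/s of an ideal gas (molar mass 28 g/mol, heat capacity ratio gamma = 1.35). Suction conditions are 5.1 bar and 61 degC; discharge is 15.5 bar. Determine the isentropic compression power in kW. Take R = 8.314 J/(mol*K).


Isentropic work: W = m*(gamma/(gamma-1))*(R*T1/MW)*((P2/P1)^((gamma-1)/gamma) - 1)
T1 = 61 + 273.15 = 334.15 K
Pressure ratio = 15.5 / 5.1 = 3.03922
Exponent = (1.35 - 1)/1.35 = 0.259259
(P2/P1)^exp - 1 = 3.03922^0.259259 - 1 = 0.334014
W = 11.8 * 1.35 / 0.35 * 8.314 * 334.15 / 28 * 0.334014 = 1508

1508 kW


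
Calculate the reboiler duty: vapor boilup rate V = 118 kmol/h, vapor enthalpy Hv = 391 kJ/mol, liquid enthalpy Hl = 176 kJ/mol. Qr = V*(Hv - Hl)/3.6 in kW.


Qr = 118 * (391 - 176) / 3.6 = 118 * 215 / 3.6 = 7047

7047 kW


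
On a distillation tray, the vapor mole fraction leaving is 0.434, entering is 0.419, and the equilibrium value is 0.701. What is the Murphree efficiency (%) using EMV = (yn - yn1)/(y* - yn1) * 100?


Murphree vapor efficiency: EMV = (y_n - y_(n-1)) / (y*_n - y_(n-1)) * 100
EMV = (0.434 - 0.419) / (0.701 - 0.419) * 100 = 0.015 / 0.282 * 100 = 5.319

5.319 %


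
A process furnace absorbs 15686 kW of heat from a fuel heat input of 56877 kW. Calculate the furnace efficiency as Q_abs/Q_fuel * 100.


Furnace efficiency = Q_absorbed / Q_fuel * 100
= 15686 / 56877 * 100 = 27.58

27.58 %


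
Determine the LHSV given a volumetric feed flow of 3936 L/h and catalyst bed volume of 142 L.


LHSV = volumetric feed rate / catalyst volume
= 3936 L/h / 142 L
= 27.72 h^-1

27.72 h^-1


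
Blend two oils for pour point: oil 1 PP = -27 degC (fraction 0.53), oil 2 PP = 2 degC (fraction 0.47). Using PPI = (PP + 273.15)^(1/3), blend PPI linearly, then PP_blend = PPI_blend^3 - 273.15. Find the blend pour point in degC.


PPI_1 = (-27 + 273.15)^(1/3) = 6.2671
PPI_2 = (2 + 273.15)^(1/3) = 6.504139
PPI_blend = 0.53 * 6.2671 + 0.47 * 6.504139 = 6.378508
PP_blend = 6.378508^3 - 273.15 = 259.5119 - 273.15 = -13.64

-13.64 degC


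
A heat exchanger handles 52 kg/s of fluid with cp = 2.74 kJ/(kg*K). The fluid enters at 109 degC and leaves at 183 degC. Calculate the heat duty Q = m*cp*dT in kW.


Q = m_dot * cp * delta_T
delta_T = 183 - 109 = 74 K
Q = 52 * 2.74 * 74
= 142.48 * 74
= 10543.52 kW

10543.52 kW


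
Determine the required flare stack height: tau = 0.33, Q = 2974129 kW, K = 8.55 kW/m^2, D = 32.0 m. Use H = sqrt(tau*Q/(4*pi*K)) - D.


tau*Q/(4*pi*K) = 0.33 * 2974129 / (4 * pi * 8.55) = 9134.77
sqrt(9134.77) = 95.576
H = 95.576 - 32.0 = 63.58

63.58 m


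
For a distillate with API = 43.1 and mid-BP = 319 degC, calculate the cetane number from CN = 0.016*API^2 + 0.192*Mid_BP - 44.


CN = 0.016 * 43.1^2 + 0.192 * 319 - 44
CN = 29.72176 + 61.248 - 44 = 46.96976

46.96976


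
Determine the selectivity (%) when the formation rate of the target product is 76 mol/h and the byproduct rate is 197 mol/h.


Selectivity = desired / (desired + undesired) * 100
Total products = 76 + 197 = 273 mol/h
S = 76 / 273 * 100
= 0.2784 * 100
= 27.84 %

27.84 %


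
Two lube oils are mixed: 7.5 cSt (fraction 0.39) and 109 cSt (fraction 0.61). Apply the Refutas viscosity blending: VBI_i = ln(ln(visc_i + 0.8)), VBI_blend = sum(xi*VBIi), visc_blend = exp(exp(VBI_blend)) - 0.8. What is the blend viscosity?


Refutas method: VBN_i = 14.534*ln(ln(visc_i + 0.8)) + 10.975, blended linearly by mass fraction; since VBN is linear in VBI_i = ln(ln(visc_i + 0.8)) and the fractions sum to 1, blend VBI directly: visc = exp(exp(VBI_blend)) - 0.8
VBI_1 = ln(ln(7.5 + 0.8)) = 0.749648
VBI_2 = ln(ln(109 + 0.8)) = 1.54728
VBI_blend = 0.39 * 0.749648 + 0.61 * 1.54728 = 1.2362
visc_blend = exp(exp(1.2362)) - 0.8 = 30.47

30.47 cSt


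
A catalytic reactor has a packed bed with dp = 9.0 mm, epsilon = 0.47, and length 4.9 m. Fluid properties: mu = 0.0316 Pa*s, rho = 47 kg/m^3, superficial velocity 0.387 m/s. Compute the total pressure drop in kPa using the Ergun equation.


dp = 9.0 mm = 0.009 m
Viscous term = 150*0.0316*0.387*(1-0.47)^2 / (0.009^2*0.47^3) = 61272.1
Inertial term = 1.75*47*0.387^2*(1-0.47) / (0.009*0.47^3) = 6987.11
dP/L = 61272.1 + 6987.11 = 68259.2 Pa/m
dP = 68259.2 * 4.9 / 1000 = 334.5 kPa

334.5 kPa


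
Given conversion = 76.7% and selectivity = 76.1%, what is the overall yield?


Overall yield = conversion (%) * selectivity (%) / 100
Conversion = 76.7%, Selectivity = 76.1%
Y = 76.7 * 76.1 / 100
= 58.3687 %

58.3687 %


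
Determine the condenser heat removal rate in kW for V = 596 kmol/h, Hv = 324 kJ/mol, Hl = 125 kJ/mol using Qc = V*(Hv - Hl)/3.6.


Qc = 596 * (324 - 125) / 3.6 = 596 * 199 / 3.6 = 32950

32950 kW


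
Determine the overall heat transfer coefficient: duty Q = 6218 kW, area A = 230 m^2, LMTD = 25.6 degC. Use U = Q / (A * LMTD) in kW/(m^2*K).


From Q = U*A*LMTD, U = Q / (A * LMTD)
U = 6218 / (230 * 25.6) = 6218 / 5888 = 1.056

1.056 kW/(m^2*K)


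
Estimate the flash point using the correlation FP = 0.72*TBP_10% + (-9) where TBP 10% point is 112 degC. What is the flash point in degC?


FP = 0.72 * 112 + (-9) = 71.64

71.64 degC


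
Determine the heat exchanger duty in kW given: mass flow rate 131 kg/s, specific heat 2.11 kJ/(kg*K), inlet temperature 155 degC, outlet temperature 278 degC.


Q = m_dot * cp * delta_T
delta_T = 278 - 155 = 123 K
Q = 131 * 2.11 * 123
= 276.41 * 123
= 33998.43 kW

33998.43 kW


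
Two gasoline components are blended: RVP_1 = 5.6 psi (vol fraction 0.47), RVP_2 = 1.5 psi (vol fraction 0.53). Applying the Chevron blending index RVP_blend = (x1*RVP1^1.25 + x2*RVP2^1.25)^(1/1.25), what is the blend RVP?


Chevron index: RVP_blend = (sum xi*RVPi^1.25)^(1/1.25)
RVP^1.25 terms: 0.47 * 5.6^1.25 + 0.53 * 1.5^1.25 = 4.92867
RVP_blend = 4.92867^(1/1.25) = 3.582

3.582 psi


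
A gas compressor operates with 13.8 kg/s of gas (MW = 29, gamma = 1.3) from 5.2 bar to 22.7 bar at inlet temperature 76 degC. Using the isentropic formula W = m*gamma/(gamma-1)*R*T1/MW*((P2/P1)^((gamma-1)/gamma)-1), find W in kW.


Isentropic work: W = m*(gamma/(gamma-1))*(R*T1/MW)*((P2/P1)^((gamma-1)/gamma) - 1)
T1 = 76 + 273.15 = 349.15 K
Pressure ratio = 22.7 / 5.2 = 4.36538
Exponent = (1.3 - 1)/1.3 = 0.230769
(P2/P1)^exp - 1 = 4.36538^0.230769 - 1 = 0.405068
W = 13.8 * 1.3 / 0.3 * 8.314 * 349.15 / 29 * 0.405068 = 2425

2425 kW


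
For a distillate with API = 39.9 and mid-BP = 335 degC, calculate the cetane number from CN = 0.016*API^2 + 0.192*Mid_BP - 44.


CN = 0.016 * 39.9^2 + 0.192 * 335 - 44
CN = 25.47216 + 64.32 - 44 = 45.79216

45.79216


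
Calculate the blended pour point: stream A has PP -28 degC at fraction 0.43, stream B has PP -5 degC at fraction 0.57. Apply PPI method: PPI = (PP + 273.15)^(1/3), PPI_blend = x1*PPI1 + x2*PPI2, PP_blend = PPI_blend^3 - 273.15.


PPI_1 = (-28 + 273.15)^(1/3) = 6.258601
PPI_2 = (-5 + 273.15)^(1/3) = 6.448508
PPI_blend = 0.43 * 6.258601 + 0.57 * 6.448508 = 6.366848
PP_blend = 6.366848^3 - 273.15 = 258.0913 - 273.15 = -15.06

-15.06 degC


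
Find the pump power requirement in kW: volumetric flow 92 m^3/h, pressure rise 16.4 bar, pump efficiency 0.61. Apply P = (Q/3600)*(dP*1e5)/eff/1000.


Q = 92 / 3600 = 0.0255556 m^3/s
P = 0.0255556 * (16.4 * 1e5) / 0.61 / 1000 = 68.71

68.71 kW


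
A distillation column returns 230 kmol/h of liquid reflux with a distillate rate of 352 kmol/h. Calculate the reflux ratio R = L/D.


Reflux ratio definition: R = L / D (liquid returned / distillate withdrawn)
L = 230 kmol/h, D = 352 kmol/h
R = 230 / 352 = 0.6534

0.6534


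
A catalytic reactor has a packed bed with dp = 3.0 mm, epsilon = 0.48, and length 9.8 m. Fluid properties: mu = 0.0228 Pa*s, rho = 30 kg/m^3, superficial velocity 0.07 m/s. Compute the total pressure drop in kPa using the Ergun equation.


dp = 3.0 mm = 0.003 m
Viscous term = 150*0.0228*0.07*(1-0.48)^2 / (0.003^2*0.48^3) = 65037.6
Inertial term = 1.75*30*0.07^2*(1-0.48) / (0.003*0.48^3) = 403.194
dP/L = 65037.6 + 403.194 = 65440.8 Pa/m
dP = 65440.8 * 9.8 / 1000 = 641.3 kPa

641.3 kPa


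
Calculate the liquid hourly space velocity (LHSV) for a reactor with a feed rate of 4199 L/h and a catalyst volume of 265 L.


LHSV = volumetric feed rate / catalyst volume
= 4199 L/h / 265 L
= 15.85 h^-1

15.85 h^-1


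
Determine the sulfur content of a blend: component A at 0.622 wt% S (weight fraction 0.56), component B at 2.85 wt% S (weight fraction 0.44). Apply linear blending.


Linear sulfur blending: S_blend = x1*S1 + x2*S2
Contribution 1: 0.56 * 0.622 = 0.34832 wt%
Contribution 2: 0.44 * 2.85 = 1.254 wt%
S_blend = 0.34832 + 1.254 = 1.60232

1.60232 wt%


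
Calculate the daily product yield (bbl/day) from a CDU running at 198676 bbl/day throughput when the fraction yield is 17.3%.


Crude throughput = 198676 bbl/day
Fraction yield = 17.3%
yield = throughput * fraction / 100
yield = 198676 * 17.3 / 100 = 34370.948

34370.948 bbl/day


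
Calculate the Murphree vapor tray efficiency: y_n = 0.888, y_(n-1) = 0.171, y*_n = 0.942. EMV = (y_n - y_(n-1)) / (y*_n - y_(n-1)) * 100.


Murphree vapor efficiency: EMV = (y_n - y_(n-1)) / (y*_n - y_(n-1)) * 100
EMV = (0.888 - 0.171) / (0.942 - 0.171) * 100 = 0.717 / 0.771 * 100 = 93.00

93.00 %


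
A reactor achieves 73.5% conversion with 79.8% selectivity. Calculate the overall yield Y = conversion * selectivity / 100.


Overall yield = conversion (%) * selectivity (%) / 100
Conversion = 73.5%, Selectivity = 79.8%
Y = 73.5 * 79.8 / 100
= 58.653 %

58.653 %


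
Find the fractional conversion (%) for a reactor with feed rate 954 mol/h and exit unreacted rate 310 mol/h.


X = (F_in - F_out) / F_in * 100
Moles reacted = 954 - 310 = 644
X = 644 / 954 * 100
= 0.6751 * 100
= 67.51 %

67.51 %


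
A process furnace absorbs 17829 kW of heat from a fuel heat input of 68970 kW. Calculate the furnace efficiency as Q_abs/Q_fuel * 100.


Furnace efficiency = Q_absorbed / Q_fuel * 100
= 17829 / 68970 * 100 = 25.85

25.85 %


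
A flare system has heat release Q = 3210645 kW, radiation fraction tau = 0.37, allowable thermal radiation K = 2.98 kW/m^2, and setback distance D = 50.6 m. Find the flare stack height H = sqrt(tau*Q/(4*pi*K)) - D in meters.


tau*Q/(4*pi*K) = 0.37 * 3210645 / (4 * pi * 2.98) = 31722.5
sqrt(31722.5) = 178.108
H = 178.108 - 50.6 = 127.5

127.5 m


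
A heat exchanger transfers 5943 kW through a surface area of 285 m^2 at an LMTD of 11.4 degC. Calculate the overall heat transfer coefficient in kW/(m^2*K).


From Q = U*A*LMTD, U = Q / (A * LMTD)
U = 5943 / (285 * 11.4) = 5943 / 3249 = 1.829

1.829 kW/(m^2*K)


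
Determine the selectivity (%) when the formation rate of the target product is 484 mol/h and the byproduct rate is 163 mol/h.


Selectivity = desired / (desired + undesired) * 100
Total products = 484 + 163 = 647 mol/h
S = 484 / 647 * 100
= 0.7481 * 100
= 74.81 %

74.81 %


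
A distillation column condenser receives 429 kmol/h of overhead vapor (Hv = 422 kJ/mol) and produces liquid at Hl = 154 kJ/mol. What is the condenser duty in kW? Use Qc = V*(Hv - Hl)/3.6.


Qc = 429 * (422 - 154) / 3.6 = 429 * 268 / 3.6 = 31940

31940 kW


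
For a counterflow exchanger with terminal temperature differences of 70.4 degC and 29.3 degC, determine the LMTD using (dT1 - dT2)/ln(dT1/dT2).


LMTD = (dT1 - dT2) / ln(dT1/dT2)
= (70.4 - 29.3) / ln(70.4 / 29.3) = 41.1 / 0.876606 = 46.89

46.89 degC


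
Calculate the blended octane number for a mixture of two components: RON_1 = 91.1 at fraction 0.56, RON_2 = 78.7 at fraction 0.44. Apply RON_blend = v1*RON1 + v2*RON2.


Linear blending: RON_blend = sum(vi * RONi)
Contribution 1: 0.56 * 91.1 = 51.016
Contribution 2: 0.44 * 78.7 = 34.628
RON_blend = 51.016 + 34.628 = 85.644

85.644


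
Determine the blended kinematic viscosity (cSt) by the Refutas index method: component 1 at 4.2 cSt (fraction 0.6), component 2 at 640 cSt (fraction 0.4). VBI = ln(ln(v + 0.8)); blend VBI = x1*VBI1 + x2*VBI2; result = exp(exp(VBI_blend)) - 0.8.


Refutas method: VBN_i = 14.534*ln(ln(visc_i + 0.8)) + 10.975, blended linearly by mass fraction; since VBN is linear in VBI_i = ln(ln(visc_i + 0.8)) and the fractions sum to 1, blend VBI directly: visc = exp(exp(VBI_blend)) - 0.8
VBI_1 = ln(ln(4.2 + 0.8)) = 0.475885
VBI_2 = ln(ln(640 + 0.8)) = 1.86605
VBI_blend = 0.6 * 0.475885 + 0.4 * 1.86605 = 1.03195
visc_blend = exp(exp(1.03195)) - 0.8 = 15.75

15.75 cSt


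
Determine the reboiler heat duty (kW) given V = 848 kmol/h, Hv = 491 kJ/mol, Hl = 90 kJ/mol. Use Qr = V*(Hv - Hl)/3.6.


Qr = 848 * (491 - 90) / 3.6 = 848 * 401 / 3.6 = 94460

94460 kW


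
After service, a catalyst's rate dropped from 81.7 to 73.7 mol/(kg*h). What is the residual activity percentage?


Activity (%) = (rate_used / rate_fresh) * 100
rate_used = 73.7, rate_fresh = 81.7
= (73.7 / 81.7) * 100
= 0.9021 * 100 = 90.21

90.21 %


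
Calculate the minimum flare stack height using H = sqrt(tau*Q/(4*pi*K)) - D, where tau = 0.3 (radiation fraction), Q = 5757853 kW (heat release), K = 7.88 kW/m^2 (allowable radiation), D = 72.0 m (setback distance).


tau*Q/(4*pi*K) = 0.3 * 5757853 / (4 * pi * 7.88) = 17444
sqrt(17444) = 132.076
H = 132.076 - 72.0 = 60.08

60.08 m


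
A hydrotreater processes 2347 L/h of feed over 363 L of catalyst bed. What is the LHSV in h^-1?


LHSV = volumetric feed rate / catalyst volume
= 2347 L/h / 363 L
= 6.466 h^-1

6.466 h^-1


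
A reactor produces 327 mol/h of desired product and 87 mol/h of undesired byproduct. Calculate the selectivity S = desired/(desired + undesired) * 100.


Selectivity = desired / (desired + undesired) * 100
Total products = 327 + 87 = 414 mol/h
S = 327 / 414 * 100
= 0.7899 * 100
= 78.99 %

78.99 %


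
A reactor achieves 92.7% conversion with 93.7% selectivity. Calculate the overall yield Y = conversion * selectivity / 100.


Overall yield = conversion (%) * selectivity (%) / 100
Conversion = 92.7%, Selectivity = 93.7%
Y = 92.7 * 93.7 / 100
= 86.8599 %

86.8599 %


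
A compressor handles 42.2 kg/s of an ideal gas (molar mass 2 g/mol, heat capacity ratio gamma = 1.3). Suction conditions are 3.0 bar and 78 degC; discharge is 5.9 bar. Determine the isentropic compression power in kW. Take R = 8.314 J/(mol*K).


Isentropic work: W = m*(gamma/(gamma-1))*(R*T1/MW)*((P2/P1)^((gamma-1)/gamma) - 1)
T1 = 78 + 273.15 = 351.15 K
Pressure ratio = 5.9 / 3.0 = 1.96667
Exponent = (1.3 - 1)/1.3 = 0.230769
(P2/P1)^exp - 1 = 1.96667^0.230769 - 1 = 0.168918
W = 42.2 * 1.3 / 0.3 * 8.314 * 351.15 / 2 * 0.168918 = 45090

45090 kW


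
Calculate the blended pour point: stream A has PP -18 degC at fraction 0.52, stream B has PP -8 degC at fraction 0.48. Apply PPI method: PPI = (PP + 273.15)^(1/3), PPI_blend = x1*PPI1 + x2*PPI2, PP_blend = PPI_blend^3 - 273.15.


PPI_1 = (-18 + 273.15)^(1/3) = 6.342569
PPI_2 = (-8 + 273.15)^(1/3) = 6.42437
PPI_blend = 0.52 * 6.342569 + 0.48 * 6.42437 = 6.381833
PP_blend = 6.381833^3 - 273.15 = 259.918 - 273.15 = -13.23

-13.23 degC


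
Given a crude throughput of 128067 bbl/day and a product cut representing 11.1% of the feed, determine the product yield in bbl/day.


Crude throughput = 128067 bbl/day
Fraction yield = 11.1%
yield = throughput * fraction / 100
yield = 128067 * 11.1 / 100 = 14215.437

14215.437 bbl/day


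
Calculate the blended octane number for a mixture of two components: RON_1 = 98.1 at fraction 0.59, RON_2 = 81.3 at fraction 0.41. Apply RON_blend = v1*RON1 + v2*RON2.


Linear blending: RON_blend = sum(vi * RONi)
Contribution 1: 0.59 * 98.1 = 57.879
Contribution 2: 0.41 * 81.3 = 33.333
RON_blend = 57.879 + 33.333 = 91.212

91.212


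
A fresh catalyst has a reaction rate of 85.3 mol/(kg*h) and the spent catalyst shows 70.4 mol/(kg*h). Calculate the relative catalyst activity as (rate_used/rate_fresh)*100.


Activity (%) = (rate_used / rate_fresh) * 100
rate_used = 70.4, rate_fresh = 85.3
= (70.4 / 85.3) * 100
= 0.8253 * 100 = 82.53

82.53 %


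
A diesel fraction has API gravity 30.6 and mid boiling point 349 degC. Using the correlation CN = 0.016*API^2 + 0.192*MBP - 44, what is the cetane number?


CN = 0.016 * 30.6^2 + 0.192 * 349 - 44
CN = 14.98176 + 67.008 - 44 = 37.98976

37.98976


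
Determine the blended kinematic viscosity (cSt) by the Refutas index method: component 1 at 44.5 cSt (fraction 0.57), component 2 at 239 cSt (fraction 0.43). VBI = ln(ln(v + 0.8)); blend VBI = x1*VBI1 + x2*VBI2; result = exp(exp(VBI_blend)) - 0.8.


Refutas method: VBN_i = 14.534*ln(ln(visc_i + 0.8)) + 10.975, blended linearly by mass fraction; since VBN is linear in VBI_i = ln(ln(visc_i + 0.8)) and the fractions sum to 1, blend VBI directly: visc = exp(exp(VBI_blend)) - 0.8
VBI_1 = ln(ln(44.5 + 0.8)) = 1.3385
VBI_2 = ln(ln(239 + 0.8)) = 1.70107
VBI_blend = 0.57 * 1.3385 + 0.43 * 1.70107 = 1.49441
visc_blend = exp(exp(1.49441)) - 0.8 = 85.40

85.40 cSt


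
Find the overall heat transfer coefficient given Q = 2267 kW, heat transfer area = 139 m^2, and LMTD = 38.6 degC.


From Q = U*A*LMTD, U = Q / (A * LMTD)
U = 2267 / (139 * 38.6) = 2267 / 5365.4 = 0.4225

0.4225 kW/(m^2*K)


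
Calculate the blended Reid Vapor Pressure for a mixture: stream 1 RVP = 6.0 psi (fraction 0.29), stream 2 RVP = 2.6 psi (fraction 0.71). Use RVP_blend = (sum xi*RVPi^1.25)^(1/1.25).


Chevron index: RVP_blend = (sum xi*RVPi^1.25)^(1/1.25)
RVP^1.25 terms: 0.29 * 6.0^1.25 + 0.71 * 2.6^1.25 = 5.06734
RVP_blend = 5.06734^(1/1.25) = 3.663

3.663 psi


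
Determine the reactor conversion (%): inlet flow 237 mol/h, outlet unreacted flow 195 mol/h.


X = (F_in - F_out) / F_in * 100
Moles reacted = 237 - 195 = 42
X = 42 / 237 * 100
= 0.1772 * 100
= 17.72 %

17.72 %


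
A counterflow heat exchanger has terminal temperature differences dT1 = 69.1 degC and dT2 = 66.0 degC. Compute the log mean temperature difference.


LMTD = (dT1 - dT2) / ln(dT1/dT2)
= (69.1 - 66.0) / ln(69.1 / 66.0) = 3.1 / 0.0459 = 67.54

67.54 degC


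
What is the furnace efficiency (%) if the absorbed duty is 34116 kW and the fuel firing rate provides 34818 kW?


Furnace efficiency = Q_absorbed / Q_fuel * 100
= 34116 / 34818 * 100 = 97.98

97.98 %


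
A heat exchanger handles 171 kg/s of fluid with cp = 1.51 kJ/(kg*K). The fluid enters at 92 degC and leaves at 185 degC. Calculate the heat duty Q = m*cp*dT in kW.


Q = m_dot * cp * delta_T
delta_T = 185 - 92 = 93 K
Q = 171 * 1.51 * 93
= 258.21 * 93
= 24013.53 kW

24013.53 kW


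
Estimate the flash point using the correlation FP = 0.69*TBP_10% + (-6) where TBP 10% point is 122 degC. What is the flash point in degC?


FP = 0.69 * 122 + (-6) = 78.18

78.18 degC


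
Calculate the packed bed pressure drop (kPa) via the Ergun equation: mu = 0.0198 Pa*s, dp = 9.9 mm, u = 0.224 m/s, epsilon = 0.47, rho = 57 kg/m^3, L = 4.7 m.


dp = 9.9 mm = 0.0099 m
Viscous term = 150*0.0198*0.224*(1-0.47)^2 / (0.0099^2*0.47^3) = 18365.1
Inertial term = 1.75*57*0.224^2*(1-0.47) / (0.0099*0.47^3) = 2580.81
dP/L = 18365.1 + 2580.81 = 20945.9 Pa/m
dP = 20945.9 * 4.7 / 1000 = 98.45 kPa

98.45 kPa


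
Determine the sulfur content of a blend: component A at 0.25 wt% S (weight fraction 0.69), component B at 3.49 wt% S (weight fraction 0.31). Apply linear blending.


Linear sulfur blending: S_blend = x1*S1 + x2*S2
Contribution 1: 0.69 * 0.25 = 0.1725 wt%
Contribution 2: 0.31 * 3.49 = 1.0819 wt%
S_blend = 0.1725 + 1.0819 = 1.2544

1.2544 wt%


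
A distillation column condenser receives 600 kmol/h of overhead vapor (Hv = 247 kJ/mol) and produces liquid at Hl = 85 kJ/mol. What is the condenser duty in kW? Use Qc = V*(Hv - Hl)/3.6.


Qc = 600 * (247 - 85) / 3.6 = 600 * 162 / 3.6 = 27000

27000 kW


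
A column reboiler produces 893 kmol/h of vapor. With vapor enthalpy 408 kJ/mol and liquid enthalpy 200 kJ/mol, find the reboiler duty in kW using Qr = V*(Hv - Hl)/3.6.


Qr = 893 * (408 - 200) / 3.6 = 893 * 208 / 3.6 = 51600

51600 kW


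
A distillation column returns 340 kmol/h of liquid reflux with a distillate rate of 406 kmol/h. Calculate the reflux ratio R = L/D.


Reflux ratio definition: R = L / D (liquid returned / distillate withdrawn)
L = 340 kmol/h, D = 406 kmol/h
R = 340 / 406 = 0.8374

0.8374


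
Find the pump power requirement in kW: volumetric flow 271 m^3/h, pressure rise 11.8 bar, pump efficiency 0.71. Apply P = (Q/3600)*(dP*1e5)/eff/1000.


Q = 271 / 3600 = 0.0752778 m^3/s
P = 0.0752778 * (11.8 * 1e5) / 0.71 / 1000 = 125.1

125.1 kW


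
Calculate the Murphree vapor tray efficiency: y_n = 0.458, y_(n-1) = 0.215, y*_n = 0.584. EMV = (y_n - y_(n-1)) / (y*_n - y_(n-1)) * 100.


Murphree vapor efficiency: EMV = (y_n - y_(n-1)) / (y*_n - y_(n-1)) * 100
EMV = (0.458 - 0.215) / (0.584 - 0.215) * 100 = 0.243 / 0.369 * 100 = 65.85

65.85 %


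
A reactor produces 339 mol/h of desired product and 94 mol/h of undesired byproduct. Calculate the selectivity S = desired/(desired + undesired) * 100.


Selectivity = desired / (desired + undesired) * 100
Total products = 339 + 94 = 433 mol/h
S = 339 / 433 * 100
= 0.7829 * 100
= 78.29 %

78.29 %


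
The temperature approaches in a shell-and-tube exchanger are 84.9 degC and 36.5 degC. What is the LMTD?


LMTD = (dT1 - dT2) / ln(dT1/dT2)
= (84.9 - 36.5) / ln(84.9 / 36.5) = 48.4 / 0.844162 = 57.33

57.33 degC


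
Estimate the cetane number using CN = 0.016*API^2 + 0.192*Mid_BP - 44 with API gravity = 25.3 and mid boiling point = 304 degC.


CN = 0.016 * 25.3^2 + 0.192 * 304 - 44
CN = 10.24144 + 58.368 - 44 = 24.60944

24.60944


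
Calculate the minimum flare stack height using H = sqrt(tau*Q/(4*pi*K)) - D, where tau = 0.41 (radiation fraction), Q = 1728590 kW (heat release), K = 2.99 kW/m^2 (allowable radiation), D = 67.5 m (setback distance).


tau*Q/(4*pi*K) = 0.41 * 1728590 / (4 * pi * 2.99) = 18862.3
sqrt(18862.3) = 137.34
H = 137.34 - 67.5 = 69.84

69.84 m


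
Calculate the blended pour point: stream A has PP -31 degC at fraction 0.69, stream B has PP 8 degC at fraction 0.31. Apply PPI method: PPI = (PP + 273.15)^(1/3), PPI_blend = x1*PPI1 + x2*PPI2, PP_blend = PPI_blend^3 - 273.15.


PPI_1 = (-31 + 273.15)^(1/3) = 6.232967
PPI_2 = (8 + 273.15)^(1/3) = 6.551077
PPI_blend = 0.69 * 6.232967 + 0.31 * 6.551077 = 6.331581
PP_blend = 6.331581^3 - 273.15 = 253.8262 - 273.15 = -19.32

-19.32 degC


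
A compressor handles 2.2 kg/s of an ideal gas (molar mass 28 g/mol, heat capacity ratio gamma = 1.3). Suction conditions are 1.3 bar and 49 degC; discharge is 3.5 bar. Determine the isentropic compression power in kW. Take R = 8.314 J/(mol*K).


Isentropic work: W = m*(gamma/(gamma-1))*(R*T1/MW)*((P2/P1)^((gamma-1)/gamma) - 1)
T1 = 49 + 273.15 = 322.15 K
Pressure ratio = 3.5 / 1.3 = 2.69231
Exponent = (1.3 - 1)/1.3 = 0.230769
(P2/P1)^exp - 1 = 2.69231^0.230769 - 1 = 0.256781
W = 2.2 * 1.3 / 0.3 * 8.314 * 322.15 / 28 * 0.256781 = 234.2

234.2 kW


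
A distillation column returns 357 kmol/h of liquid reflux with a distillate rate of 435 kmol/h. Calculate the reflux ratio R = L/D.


Reflux ratio definition: R = L / D (liquid returned / distillate withdrawn)
L = 357 kmol/h, D = 435 kmol/h
R = 357 / 435 = 0.8207

0.8207


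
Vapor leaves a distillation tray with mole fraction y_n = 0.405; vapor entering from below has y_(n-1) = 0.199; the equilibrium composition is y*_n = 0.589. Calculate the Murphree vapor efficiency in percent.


Murphree vapor efficiency: EMV = (y_n - y_(n-1)) / (y*_n - y_(n-1)) * 100
EMV = (0.405 - 0.199) / (0.589 - 0.199) * 100 = 0.206 / 0.39 * 100 = 52.82

52.82 %


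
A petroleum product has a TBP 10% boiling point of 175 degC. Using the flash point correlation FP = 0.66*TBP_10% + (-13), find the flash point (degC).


FP = 0.66 * 175 + (-13) = 102.5

102.5 degC


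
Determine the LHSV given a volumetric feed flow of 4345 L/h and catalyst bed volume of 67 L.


LHSV = volumetric feed rate / catalyst volume
= 4345 L/h / 67 L
= 64.85 h^-1

64.85 h^-1


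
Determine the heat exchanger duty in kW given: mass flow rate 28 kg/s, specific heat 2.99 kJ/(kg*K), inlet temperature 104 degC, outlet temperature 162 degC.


Q = m_dot * cp * delta_T
delta_T = 162 - 104 = 58 K
Q = 28 * 2.99 * 58
= 83.72 * 58
= 4855.76 kW

4855.76 kW


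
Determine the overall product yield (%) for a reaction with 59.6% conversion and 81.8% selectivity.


Overall yield = conversion (%) * selectivity (%) / 100
Conversion = 59.6%, Selectivity = 81.8%
Y = 59.6 * 81.8 / 100
= 48.7528 %

48.7528 %


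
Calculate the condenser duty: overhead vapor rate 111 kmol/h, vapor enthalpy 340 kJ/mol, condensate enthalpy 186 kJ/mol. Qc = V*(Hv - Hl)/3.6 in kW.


Qc = 111 * (340 - 186) / 3.6 = 111 * 154 / 3.6 = 4748

4748 kW


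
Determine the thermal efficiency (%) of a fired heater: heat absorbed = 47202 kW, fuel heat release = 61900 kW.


Furnace efficiency = Q_absorbed / Q_fuel * 100
= 47202 / 61900 * 100 = 76.26

76.26 %


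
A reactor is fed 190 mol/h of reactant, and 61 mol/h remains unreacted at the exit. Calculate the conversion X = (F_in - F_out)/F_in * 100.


X = (F_in - F_out) / F_in * 100
Moles reacted = 190 - 61 = 129
X = 129 / 190 * 100
= 0.6789 * 100
= 67.89 %

67.89 %


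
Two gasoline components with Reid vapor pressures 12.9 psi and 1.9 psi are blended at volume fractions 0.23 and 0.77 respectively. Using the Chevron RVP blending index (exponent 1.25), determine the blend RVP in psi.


Chevron index: RVP_blend = (sum xi*RVPi^1.25)^(1/1.25)
RVP^1.25 terms: 0.23 * 12.9^1.25 + 0.77 * 1.9^1.25 = 7.3406
RVP_blend = 7.3406^(1/1.25) = 4.927

4.927 psi


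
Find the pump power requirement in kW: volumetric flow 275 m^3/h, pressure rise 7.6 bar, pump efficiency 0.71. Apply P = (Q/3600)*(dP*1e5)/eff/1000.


Q = 275 / 3600 = 0.0763889 m^3/s
P = 0.0763889 * (7.6 * 1e5) / 0.71 / 1000 = 81.77

81.77 kW


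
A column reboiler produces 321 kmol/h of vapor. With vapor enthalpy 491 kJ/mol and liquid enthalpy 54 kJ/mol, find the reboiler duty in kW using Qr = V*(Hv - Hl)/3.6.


Qr = 321 * (491 - 54) / 3.6 = 321 * 437 / 3.6 = 38970

38970 kW


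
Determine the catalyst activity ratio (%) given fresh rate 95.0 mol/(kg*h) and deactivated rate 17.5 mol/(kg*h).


Activity (%) = (rate_used / rate_fresh) * 100
rate_used = 17.5, rate_fresh = 95.0
= (17.5 / 95.0) * 100
= 0.1842 * 100 = 18.42

18.42 %


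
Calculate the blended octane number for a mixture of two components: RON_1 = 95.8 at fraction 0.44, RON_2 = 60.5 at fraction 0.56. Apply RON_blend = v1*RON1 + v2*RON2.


Linear blending: RON_blend = sum(vi * RONi)
Contribution 1: 0.44 * 95.8 = 42.152
Contribution 2: 0.56 * 60.5 = 33.88
RON_blend = 42.152 + 33.88 = 76.032

76.032


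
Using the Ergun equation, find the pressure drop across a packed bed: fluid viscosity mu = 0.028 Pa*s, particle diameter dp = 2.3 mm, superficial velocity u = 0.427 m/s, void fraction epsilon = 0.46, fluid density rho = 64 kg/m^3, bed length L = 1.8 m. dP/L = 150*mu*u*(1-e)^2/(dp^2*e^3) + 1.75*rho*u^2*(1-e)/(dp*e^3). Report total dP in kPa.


dp = 2.3 mm = 0.0023 m
Viscous term = 150*0.028*0.427*(1-0.46)^2 / (0.0023^2*0.46^3) = 1015630
Inertial term = 1.75*64*0.427^2*(1-0.46) / (0.0023*0.46^3) = 49256.8
dP/L = 1015630 + 49256.8 = 1064890 Pa/m
dP = 1064890 * 1.8 / 1000 = 1917 kPa

1917 kPa


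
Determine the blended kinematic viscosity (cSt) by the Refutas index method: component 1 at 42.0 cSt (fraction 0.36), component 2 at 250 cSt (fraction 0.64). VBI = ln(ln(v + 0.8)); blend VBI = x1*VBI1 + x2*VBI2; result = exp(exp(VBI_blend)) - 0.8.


Refutas method: VBN_i = 14.534*ln(ln(visc_i + 0.8)) + 10.975, blended linearly by mass fraction; since VBN is linear in VBI_i = ln(ln(visc_i + 0.8)) and the fractions sum to 1, blend VBI directly: visc = exp(exp(VBI_blend)) - 0.8
VBI_1 = ln(ln(42.0 + 0.8)) = 1.3235
VBI_2 = ln(ln(250 + 0.8)) = 1.70922
VBI_blend = 0.36 * 1.3235 + 0.64 * 1.70922 = 1.57036
visc_blend = exp(exp(1.57036)) - 0.8 = 121.7

121.7 cSt


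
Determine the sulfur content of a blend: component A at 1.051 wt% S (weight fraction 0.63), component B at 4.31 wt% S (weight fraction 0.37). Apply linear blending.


Linear sulfur blending: S_blend = x1*S1 + x2*S2
Contribution 1: 0.63 * 1.051 = 0.66213 wt%
Contribution 2: 0.37 * 4.31 = 1.5947 wt%
S_blend = 0.66213 + 1.5947 = 2.25683

2.25683 wt%


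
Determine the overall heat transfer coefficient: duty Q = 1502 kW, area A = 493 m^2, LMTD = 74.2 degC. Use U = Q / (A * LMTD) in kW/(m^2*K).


From Q = U*A*LMTD, U = Q / (A * LMTD)
U = 1502 / (493 * 74.2) = 1502 / 36580.6 = 0.04106

0.04106 kW/(m^2*K)


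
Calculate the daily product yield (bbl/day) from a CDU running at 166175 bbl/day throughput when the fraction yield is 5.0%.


Crude throughput = 166175 bbl/day
Fraction yield = 5.0%
yield = throughput * fraction / 100
yield = 166175 * 5.0 / 100 = 8308.75

8308.75 bbl/day


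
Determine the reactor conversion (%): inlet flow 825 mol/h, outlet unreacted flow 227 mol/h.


X = (F_in - F_out) / F_in * 100
Moles reacted = 825 - 227 = 598
X = 598 / 825 * 100
= 0.7248 * 100
= 72.48 %

72.48 %


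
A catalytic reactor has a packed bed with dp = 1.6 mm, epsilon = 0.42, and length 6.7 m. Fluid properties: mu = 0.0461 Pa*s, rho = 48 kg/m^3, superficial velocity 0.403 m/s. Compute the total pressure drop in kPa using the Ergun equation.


dp = 1.6 mm = 0.0016 m
Viscous term = 150*0.0461*0.403*(1-0.42)^2 / (0.0016^2*0.42^3) = 4942710
Inertial term = 1.75*48*0.403^2*(1-0.42) / (0.0016*0.42^3) = 66749.7
dP/L = 4942710 + 66749.7 = 5009460 Pa/m
dP = 5009460 * 6.7 / 1000 = 33560 kPa

33560 kPa


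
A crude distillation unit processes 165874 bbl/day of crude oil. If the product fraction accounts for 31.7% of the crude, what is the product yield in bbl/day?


Crude throughput = 165874 bbl/day
Fraction yield = 31.7%
yield = throughput * fraction / 100
yield = 165874 * 31.7 / 100 = 52582.058

52582.058 bbl/day


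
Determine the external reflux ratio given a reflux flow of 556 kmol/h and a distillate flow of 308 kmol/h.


Reflux ratio definition: R = L / D (liquid returned / distillate withdrawn)
L = 556 kmol/h, D = 308 kmol/h
R = 556 / 308 = 1.805

1.805


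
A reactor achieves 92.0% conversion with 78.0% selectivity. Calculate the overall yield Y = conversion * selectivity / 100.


Overall yield = conversion (%) * selectivity (%) / 100
Conversion = 92.0%, Selectivity = 78.0%
Y = 92.0 * 78.0 / 100
= 71.76 %

71.76 %


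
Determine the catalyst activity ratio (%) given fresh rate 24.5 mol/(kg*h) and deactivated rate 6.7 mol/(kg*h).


Activity (%) = (rate_used / rate_fresh) * 100
rate_used = 6.7, rate_fresh = 24.5
= (6.7 / 24.5) * 100
= 0.2735 * 100 = 27.35

27.35 %


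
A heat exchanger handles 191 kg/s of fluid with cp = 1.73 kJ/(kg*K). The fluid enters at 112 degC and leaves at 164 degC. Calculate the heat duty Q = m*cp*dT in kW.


Q = m_dot * cp * delta_T
delta_T = 164 - 112 = 52 K
Q = 191 * 1.73 * 52
= 330.43 * 52
= 17182.36 kW

17182.36 kW


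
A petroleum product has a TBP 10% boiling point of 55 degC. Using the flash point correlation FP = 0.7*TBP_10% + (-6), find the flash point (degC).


FP = 0.7 * 55 + (-6) = 32.5

32.5 degC


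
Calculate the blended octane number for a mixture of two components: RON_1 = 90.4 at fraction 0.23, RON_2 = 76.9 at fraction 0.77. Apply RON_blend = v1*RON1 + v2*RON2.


Linear blending: RON_blend = sum(vi * RONi)
Contribution 1: 0.23 * 90.4 = 20.792
Contribution 2: 0.77 * 76.9 = 59.213
RON_blend = 20.792 + 59.213 = 80.005

80.005


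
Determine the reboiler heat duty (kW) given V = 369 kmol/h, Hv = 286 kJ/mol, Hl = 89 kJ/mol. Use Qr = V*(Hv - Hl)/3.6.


Qr = 369 * (286 - 89) / 3.6 = 369 * 197 / 3.6 = 20190

20190 kW


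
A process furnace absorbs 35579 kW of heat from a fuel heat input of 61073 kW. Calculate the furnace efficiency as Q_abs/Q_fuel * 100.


Furnace efficiency = Q_absorbed / Q_fuel * 100
= 35579 / 61073 * 100 = 58.26

58.26 %


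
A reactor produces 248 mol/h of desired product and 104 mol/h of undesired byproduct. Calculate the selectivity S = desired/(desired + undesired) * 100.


Selectivity = desired / (desired + undesired) * 100
Total products = 248 + 104 = 352 mol/h
S = 248 / 352 * 100
= 0.7045 * 100
= 70.45 %

70.45 %


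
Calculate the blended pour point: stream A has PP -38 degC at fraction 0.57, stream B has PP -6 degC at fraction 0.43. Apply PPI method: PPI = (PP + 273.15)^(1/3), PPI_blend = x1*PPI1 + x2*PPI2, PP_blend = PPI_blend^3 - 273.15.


PPI_1 = (-38 + 273.15)^(1/3) = 6.172318
PPI_2 = (-6 + 273.15)^(1/3) = 6.440482
PPI_blend = 0.57 * 6.172318 + 0.43 * 6.440482 = 6.287629
PP_blend = 6.287629^3 - 273.15 = 248.5769 - 273.15 = -24.57

-24.57 degC


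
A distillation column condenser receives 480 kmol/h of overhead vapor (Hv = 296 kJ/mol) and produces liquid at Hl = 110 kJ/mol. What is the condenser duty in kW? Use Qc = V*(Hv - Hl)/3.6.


Qc = 480 * (296 - 110) / 3.6 = 480 * 186 / 3.6 = 24800

24800 kW


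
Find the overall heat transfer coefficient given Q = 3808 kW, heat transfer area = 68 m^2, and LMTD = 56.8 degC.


From Q = U*A*LMTD, U = Q / (A * LMTD)
U = 3808 / (68 * 56.8) = 3808 / 3862.4 = 0.9859

0.9859 kW/(m^2*K)


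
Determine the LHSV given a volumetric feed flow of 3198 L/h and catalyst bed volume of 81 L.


LHSV = volumetric feed rate / catalyst volume
= 3198 L/h / 81 L
= 39.48 h^-1

39.48 h^-1


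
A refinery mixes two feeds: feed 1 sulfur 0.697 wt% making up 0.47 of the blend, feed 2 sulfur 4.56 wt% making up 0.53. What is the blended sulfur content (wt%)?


Linear sulfur blending: S_blend = x1*S1 + x2*S2
Contribution 1: 0.47 * 0.697 = 0.32759 wt%
Contribution 2: 0.53 * 4.56 = 2.4168 wt%
S_blend = 0.32759 + 2.4168 = 2.74439

2.74439 wt%


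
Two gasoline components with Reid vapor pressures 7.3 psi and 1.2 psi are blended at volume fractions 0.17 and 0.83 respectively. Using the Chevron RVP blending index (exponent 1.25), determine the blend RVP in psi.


Chevron index: RVP_blend = (sum xi*RVPi^1.25)^(1/1.25)
RVP^1.25 terms: 0.17 * 7.3^1.25 + 0.83 * 1.2^1.25 = 3.08232
RVP_blend = 3.08232^(1/1.25) = 2.461

2.461 psi


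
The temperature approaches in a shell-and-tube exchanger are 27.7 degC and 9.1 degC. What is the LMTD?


LMTD = (dT1 - dT2) / ln(dT1/dT2)
= (27.7 - 9.1) / ln(27.7 / 9.1) = 18.6 / 1.11316 = 16.71

16.71 degC


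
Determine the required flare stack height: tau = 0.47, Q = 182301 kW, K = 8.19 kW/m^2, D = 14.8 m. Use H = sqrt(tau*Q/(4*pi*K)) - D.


tau*Q/(4*pi*K) = 0.47 * 182301 / (4 * pi * 8.19) = 832.517
sqrt(832.517) = 28.8534
H = 28.8534 - 14.8 = 14.05

14.05 m


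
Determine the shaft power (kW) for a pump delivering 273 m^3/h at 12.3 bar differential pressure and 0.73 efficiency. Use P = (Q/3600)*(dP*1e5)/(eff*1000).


Q = 273 / 3600 = 0.0758333 m^3/s
P = 0.0758333 * (12.3 * 1e5) / 0.73 / 1000 = 127.8

127.8 kW


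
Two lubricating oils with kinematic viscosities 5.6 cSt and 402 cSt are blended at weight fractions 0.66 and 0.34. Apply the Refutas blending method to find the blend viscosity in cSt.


Refutas method: VBN_i = 14.534*ln(ln(visc_i + 0.8)) + 10.975, blended linearly by mass fraction; since VBN is linear in VBI_i = ln(ln(visc_i + 0.8)) and the fractions sum to 1, blend VBI directly: visc = exp(exp(VBI_blend)) - 0.8
VBI_1 = ln(ln(5.6 + 0.8)) = 0.618584
VBI_2 = ln(ln(402 + 0.8)) = 1.7915
VBI_blend = 0.66 * 0.618584 + 0.34 * 1.7915 = 1.01738
visc_blend = exp(exp(1.01738)) - 0.8 = 15.09

15.09 cSt


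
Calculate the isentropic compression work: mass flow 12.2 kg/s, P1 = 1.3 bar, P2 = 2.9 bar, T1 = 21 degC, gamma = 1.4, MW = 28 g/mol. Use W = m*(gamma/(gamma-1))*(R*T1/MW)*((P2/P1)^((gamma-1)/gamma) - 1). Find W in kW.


Isentropic work: W = m*(gamma/(gamma-1))*(R*T1/MW)*((P2/P1)^((gamma-1)/gamma) - 1)
T1 = 21 + 273.15 = 294.15 K
Pressure ratio = 2.9 / 1.3 = 2.23077
Exponent = (1.4 - 1)/1.4 = 0.285714
(P2/P1)^exp - 1 = 2.23077^0.285714 - 1 = 0.257646
W = 12.2 * 1.4 / 0.4 * 8.314 * 294.15 / 28 * 0.257646 = 960.9

960.9 kW


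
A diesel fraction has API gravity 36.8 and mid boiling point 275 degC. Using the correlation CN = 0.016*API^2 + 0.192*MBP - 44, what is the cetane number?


CN = 0.016 * 36.8^2 + 0.192 * 275 - 44
CN = 21.66784 + 52.8 - 44 = 30.46784

30.46784


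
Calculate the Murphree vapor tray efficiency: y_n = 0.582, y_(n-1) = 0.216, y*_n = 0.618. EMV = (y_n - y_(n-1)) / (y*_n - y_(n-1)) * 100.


Murphree vapor efficiency: EMV = (y_n - y_(n-1)) / (y*_n - y_(n-1)) * 100
EMV = (0.582 - 0.216) / (0.618 - 0.216) * 100 = 0.366 / 0.402 * 100 = 91.04

91.04 %


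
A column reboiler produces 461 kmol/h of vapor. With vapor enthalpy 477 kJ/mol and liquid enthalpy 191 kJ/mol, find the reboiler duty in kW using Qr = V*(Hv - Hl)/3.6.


Qr = 461 * (477 - 191) / 3.6 = 461 * 286 / 3.6 = 36620

36620 kW


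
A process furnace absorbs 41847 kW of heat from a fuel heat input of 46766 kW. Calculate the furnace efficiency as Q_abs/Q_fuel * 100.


Furnace efficiency = Q_absorbed / Q_fuel * 100
= 41847 / 46766 * 100 = 89.48

89.48 %


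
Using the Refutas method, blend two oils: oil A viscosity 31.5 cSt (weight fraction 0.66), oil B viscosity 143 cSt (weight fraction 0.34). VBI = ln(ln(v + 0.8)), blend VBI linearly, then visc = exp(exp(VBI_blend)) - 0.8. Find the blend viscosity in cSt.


Refutas method: VBN_i = 14.534*ln(ln(visc_i + 0.8)) + 10.975, blended linearly by mass fraction; since VBN is linear in VBI_i = ln(ln(visc_i + 0.8)) and the fractions sum to 1, blend VBI directly: visc = exp(exp(VBI_blend)) - 0.8
VBI_1 = ln(ln(31.5 + 0.8)) = 1.24561
VBI_2 = ln(ln(143 + 0.8)) = 1.6031
VBI_blend = 0.66 * 1.24561 + 0.34 * 1.6031 = 1.36716
visc_blend = exp(exp(1.36716)) - 0.8 = 49.81

49.81 cSt


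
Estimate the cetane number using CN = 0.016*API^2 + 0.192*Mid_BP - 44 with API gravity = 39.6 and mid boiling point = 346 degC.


CN = 0.016 * 39.6^2 + 0.192 * 346 - 44
CN = 25.09056 + 66.432 - 44 = 47.52256

47.52256


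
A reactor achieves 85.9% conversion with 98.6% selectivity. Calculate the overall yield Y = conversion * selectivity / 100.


Overall yield = conversion (%) * selectivity (%) / 100
Conversion = 85.9%, Selectivity = 98.6%
Y = 85.9 * 98.6 / 100
= 84.6974 %

84.6974 %


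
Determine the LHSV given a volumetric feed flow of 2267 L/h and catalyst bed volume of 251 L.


LHSV = volumetric feed rate / catalyst volume
= 2267 L/h / 251 L
= 9.032 h^-1

9.032 h^-1


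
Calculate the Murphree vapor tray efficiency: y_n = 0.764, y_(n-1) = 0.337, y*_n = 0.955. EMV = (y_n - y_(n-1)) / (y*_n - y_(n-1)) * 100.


Murphree vapor efficiency: EMV = (y_n - y_(n-1)) / (y*_n - y_(n-1)) * 100
EMV = (0.764 - 0.337) / (0.955 - 0.337) * 100 = 0.427 / 0.618 * 100 = 69.09

69.09 %
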